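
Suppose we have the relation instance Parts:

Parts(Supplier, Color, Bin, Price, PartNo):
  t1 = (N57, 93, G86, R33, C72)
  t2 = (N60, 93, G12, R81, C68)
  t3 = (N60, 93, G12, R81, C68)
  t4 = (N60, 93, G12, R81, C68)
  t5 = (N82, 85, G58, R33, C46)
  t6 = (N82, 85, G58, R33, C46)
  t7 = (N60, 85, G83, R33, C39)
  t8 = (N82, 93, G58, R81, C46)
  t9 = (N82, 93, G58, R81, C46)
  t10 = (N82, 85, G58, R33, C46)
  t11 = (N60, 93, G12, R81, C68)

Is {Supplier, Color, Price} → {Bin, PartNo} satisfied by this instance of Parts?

(Supplier=N57, Color=93, Price=R33): row 1 → {Bin,PartNo} = (G86, C72) ✓
(Supplier=N60, Color=93, Price=R81): rows 2, 3, 4, 11 → {Bin,PartNo} = (G12, C68), (G12, C68), (G12, C68), (G12, C68) ✓
(Supplier=N82, Color=85, Price=R33): rows 5, 6, 10 → {Bin,PartNo} = (G58, C46), (G58, C46), (G58, C46) ✓
(Supplier=N60, Color=85, Price=R33): row 7 → {Bin,PartNo} = (G83, C39) ✓
(Supplier=N82, Color=93, Price=R81): rows 8, 9 → {Bin,PartNo} = (G58, C46), (G58, C46) ✓
Every {Supplier, Color, Price} value is associated with a single {Bin, PartNo} value, so {Supplier, Color, Price} → {Bin, PartNo} holds.

Yes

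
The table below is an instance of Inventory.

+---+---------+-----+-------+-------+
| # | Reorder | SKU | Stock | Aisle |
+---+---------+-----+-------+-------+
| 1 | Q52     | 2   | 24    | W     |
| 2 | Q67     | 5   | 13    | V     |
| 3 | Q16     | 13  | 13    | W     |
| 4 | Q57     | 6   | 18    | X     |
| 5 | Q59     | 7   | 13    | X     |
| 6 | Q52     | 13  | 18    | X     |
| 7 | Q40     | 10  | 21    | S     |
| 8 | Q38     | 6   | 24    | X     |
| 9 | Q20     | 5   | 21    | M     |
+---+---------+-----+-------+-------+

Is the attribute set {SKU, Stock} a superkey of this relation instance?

All 9 rows have distinct {SKU, Stock} values, so {SKU, Stock} → (all attributes) holds and {SKU, Stock} is a superkey.

Yes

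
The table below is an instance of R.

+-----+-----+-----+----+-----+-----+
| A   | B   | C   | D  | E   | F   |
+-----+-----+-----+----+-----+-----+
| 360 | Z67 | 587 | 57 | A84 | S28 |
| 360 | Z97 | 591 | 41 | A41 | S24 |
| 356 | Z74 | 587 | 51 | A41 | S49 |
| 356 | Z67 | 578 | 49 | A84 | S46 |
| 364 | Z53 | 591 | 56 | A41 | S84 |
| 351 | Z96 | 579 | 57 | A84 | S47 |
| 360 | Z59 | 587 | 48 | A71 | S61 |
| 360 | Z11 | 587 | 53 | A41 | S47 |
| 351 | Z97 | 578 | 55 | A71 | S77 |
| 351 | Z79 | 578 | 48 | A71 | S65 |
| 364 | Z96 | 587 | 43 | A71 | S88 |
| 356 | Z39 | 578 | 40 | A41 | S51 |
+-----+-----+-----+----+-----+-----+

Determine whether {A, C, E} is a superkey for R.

Two distinct rows share (A=351, C=578, E=A71), so {A, C, E} does not determine every attribute — not a superkey.

No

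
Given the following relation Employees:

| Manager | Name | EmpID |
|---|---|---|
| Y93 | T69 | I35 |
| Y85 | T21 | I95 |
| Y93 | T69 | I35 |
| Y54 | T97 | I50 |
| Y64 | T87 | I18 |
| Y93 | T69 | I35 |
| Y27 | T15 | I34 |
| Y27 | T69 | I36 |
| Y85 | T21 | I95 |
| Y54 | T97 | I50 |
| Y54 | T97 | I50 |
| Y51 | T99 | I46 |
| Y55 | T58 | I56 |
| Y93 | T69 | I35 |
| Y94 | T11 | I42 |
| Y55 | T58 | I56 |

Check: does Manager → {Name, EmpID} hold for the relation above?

No

Manager=Y93: 4 rows → {Name,EmpID} = (T69, I35), (T69, I35), (T69, I35), (T69, I35) ✓
Manager=Y85: 2 rows → {Name,EmpID} = (T21, I95), (T21, I95) ✓
Manager=Y54: 3 rows → {Name,EmpID} = (T97, I50), (T97, I50), (T97, I50) ✓
Manager=Y64: 1 row → {Name,EmpID} = (T87, I18) ✓
Manager=Y27: 2 rows → {Name,EmpID} takes values {(T15, I34), (T69, I36)} — violation
Manager=Y51: 1 row → {Name,EmpID} = (T99, I46) ✓
Manager=Y55: 2 rows → {Name,EmpID} = (T58, I56), (T58, I56) ✓
Manager=Y94: 1 row → {Name,EmpID} = (T11, I42) ✓
Two rows agree on Manager but differ on {Name, EmpID}, so Manager → {Name, EmpID} does not hold.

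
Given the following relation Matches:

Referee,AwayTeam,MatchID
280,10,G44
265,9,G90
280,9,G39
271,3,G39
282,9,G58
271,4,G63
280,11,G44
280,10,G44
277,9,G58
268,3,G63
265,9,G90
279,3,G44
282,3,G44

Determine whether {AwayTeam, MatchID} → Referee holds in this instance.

No

(AwayTeam=10, MatchID=G44): 2 rows → Referee = 280, 280 ✓
(AwayTeam=9, MatchID=G90): 2 rows → Referee = 265, 265 ✓
(AwayTeam=9, MatchID=G39): 1 row → Referee = 280 ✓
(AwayTeam=3, MatchID=G39): 1 row → Referee = 271 ✓
(AwayTeam=9, MatchID=G58): 2 rows → Referee takes values {282, 277} — violation
(AwayTeam=4, MatchID=G63): 1 row → Referee = 271 ✓
(AwayTeam=11, MatchID=G44): 1 row → Referee = 280 ✓
(AwayTeam=3, MatchID=G63): 1 row → Referee = 268 ✓
(AwayTeam=3, MatchID=G44): 2 rows → Referee takes values {279, 282} — violation
Two rows agree on {AwayTeam, MatchID} but differ on Referee, so {AwayTeam, MatchID} → Referee does not hold.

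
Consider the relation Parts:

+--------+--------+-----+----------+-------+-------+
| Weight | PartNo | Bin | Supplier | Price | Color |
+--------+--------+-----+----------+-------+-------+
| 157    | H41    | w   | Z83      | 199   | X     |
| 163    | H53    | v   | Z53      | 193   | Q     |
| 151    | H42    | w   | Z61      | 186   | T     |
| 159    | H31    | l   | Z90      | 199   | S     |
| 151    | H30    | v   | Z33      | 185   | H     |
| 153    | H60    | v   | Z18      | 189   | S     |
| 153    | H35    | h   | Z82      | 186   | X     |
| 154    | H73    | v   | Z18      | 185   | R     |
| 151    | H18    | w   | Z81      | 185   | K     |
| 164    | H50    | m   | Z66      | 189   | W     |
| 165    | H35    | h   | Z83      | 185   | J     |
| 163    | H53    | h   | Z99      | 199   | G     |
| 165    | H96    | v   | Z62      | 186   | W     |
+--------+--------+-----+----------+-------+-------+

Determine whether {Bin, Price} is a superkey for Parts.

No

Two distinct rows share (Bin=v, Price=185), so {Bin, Price} does not determine every attribute — not a superkey.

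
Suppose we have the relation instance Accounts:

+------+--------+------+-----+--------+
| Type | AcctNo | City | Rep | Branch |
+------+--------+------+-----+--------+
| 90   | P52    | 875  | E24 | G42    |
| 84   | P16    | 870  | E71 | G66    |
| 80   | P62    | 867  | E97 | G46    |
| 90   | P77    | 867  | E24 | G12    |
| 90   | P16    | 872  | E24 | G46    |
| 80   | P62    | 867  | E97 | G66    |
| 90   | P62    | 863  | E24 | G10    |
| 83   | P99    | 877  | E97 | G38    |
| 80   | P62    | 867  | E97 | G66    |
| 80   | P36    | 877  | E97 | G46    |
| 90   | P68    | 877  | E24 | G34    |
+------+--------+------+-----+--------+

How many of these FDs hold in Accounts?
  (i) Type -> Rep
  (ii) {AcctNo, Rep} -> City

(i) Type -> Rep: every LHS value maps to a single RHS value — holds.
(ii) {AcctNo, Rep} -> City: every LHS value maps to a single RHS value — holds.
2 of the 2 dependencies hold.

2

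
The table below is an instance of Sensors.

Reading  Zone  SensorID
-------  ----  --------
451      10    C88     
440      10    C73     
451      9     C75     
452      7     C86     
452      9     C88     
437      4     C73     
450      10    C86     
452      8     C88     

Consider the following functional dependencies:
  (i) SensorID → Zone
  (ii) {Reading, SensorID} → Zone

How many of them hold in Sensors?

0

(i) SensorID → Zone: SensorID=C88: 3 rows → Zone takes values {10, 9, 8} — violation; SensorID=C73: 2 rows → Zone takes values {10, 4} — violation; SensorID=C86: 2 rows → Zone takes values {7, 10} — violation — fails.
(ii) {Reading, SensorID} → Zone: (Reading=452, SensorID=C88): 2 rows → Zone takes values {9, 8} — violation — fails.
None of the 2 dependencies hold.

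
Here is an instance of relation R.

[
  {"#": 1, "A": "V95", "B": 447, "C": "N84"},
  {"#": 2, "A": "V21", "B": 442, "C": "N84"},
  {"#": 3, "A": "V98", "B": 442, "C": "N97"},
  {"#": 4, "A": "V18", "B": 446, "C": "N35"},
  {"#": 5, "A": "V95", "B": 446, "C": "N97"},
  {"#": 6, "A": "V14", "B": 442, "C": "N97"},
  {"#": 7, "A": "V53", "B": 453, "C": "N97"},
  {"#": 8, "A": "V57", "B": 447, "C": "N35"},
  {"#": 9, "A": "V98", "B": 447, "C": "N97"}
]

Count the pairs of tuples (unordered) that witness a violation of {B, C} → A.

(B=442, C=N97): violating pairs (3,6) — 1 pair.

1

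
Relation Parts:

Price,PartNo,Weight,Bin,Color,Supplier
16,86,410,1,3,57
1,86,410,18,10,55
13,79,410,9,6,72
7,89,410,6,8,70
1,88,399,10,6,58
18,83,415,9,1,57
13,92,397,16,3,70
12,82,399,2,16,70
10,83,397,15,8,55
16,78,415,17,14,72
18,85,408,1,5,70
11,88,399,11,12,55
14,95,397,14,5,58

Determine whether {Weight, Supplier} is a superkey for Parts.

Yes

All 13 rows have distinct {Weight, Supplier} values, so {Weight, Supplier} → (all attributes) holds and {Weight, Supplier} is a superkey.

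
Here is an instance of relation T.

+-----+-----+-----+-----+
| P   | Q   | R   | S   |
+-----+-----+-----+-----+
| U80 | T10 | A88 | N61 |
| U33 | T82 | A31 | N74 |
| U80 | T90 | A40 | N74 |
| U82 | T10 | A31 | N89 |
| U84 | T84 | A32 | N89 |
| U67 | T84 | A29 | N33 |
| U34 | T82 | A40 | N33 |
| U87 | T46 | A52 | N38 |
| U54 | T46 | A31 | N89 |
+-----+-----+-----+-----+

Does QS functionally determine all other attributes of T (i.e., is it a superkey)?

Yes

All 9 rows have distinct QS values, so QS → (all attributes) holds and QS is a superkey.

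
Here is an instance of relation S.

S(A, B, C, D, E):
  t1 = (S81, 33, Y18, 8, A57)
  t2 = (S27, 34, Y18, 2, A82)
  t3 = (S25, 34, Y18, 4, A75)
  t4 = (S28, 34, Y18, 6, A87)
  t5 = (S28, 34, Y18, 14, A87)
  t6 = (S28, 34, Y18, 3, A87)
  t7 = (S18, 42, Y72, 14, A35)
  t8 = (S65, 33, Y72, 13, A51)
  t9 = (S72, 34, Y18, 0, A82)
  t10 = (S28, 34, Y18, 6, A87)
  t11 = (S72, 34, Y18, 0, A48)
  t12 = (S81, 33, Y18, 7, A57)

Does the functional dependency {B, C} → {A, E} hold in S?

No

(B=33, C=Y18): rows 1, 12 → {A,E} = (S81, A57), (S81, A57) ✓
(B=34, C=Y18): rows 2, 3, 4, 5, 6, 9, 10, 11 → {A,E} takes values {(S27, A82), (S25, A75), (S28, A87), (S72, A82), (S72, A48)} — violation
(B=42, C=Y72): row 7 → {A,E} = (S18, A35) ✓
(B=33, C=Y72): row 8 → {A,E} = (S65, A51) ✓
Two rows agree on {B, C} but differ on {A, E}, so {B, C} → {A, E} does not hold.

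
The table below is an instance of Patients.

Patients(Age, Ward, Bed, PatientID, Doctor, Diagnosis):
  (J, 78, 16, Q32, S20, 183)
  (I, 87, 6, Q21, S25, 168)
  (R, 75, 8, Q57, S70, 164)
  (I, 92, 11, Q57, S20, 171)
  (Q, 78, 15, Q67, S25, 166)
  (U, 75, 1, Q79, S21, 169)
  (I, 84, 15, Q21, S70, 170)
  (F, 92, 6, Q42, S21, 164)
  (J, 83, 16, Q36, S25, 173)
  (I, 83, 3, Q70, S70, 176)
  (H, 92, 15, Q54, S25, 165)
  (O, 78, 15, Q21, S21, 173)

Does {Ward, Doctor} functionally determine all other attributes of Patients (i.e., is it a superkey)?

All 12 rows have distinct {Ward, Doctor} values, so {Ward, Doctor} → (all attributes) holds and {Ward, Doctor} is a superkey.

Yes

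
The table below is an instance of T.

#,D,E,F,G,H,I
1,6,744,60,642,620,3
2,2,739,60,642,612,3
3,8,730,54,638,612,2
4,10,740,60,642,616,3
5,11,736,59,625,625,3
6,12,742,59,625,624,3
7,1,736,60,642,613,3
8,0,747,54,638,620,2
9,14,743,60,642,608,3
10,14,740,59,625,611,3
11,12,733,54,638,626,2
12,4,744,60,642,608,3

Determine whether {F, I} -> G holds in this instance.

Yes

(F=60, I=3): rows 1, 2, 4, 7, 9, 12 → G = 642, 642, 642, 642, 642, 642 ✓
(F=54, I=2): rows 3, 8, 11 → G = 638, 638, 638 ✓
(F=59, I=3): rows 5, 6, 10 → G = 625, 625, 625 ✓
Every {F, I} value is associated with a single G value, so {F, I} -> G holds.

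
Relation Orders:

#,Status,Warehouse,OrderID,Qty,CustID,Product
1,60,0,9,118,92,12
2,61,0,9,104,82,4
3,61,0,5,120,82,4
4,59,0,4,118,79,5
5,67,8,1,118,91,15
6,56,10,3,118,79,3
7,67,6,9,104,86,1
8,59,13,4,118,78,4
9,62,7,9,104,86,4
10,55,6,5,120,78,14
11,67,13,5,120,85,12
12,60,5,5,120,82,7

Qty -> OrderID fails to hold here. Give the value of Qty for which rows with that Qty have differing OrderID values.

Qty=118: rows 1, 4, 5, 6, 8 → OrderID takes values {9, 4, 1, 3} — violation
Qty=104: rows 2, 7, 9 → OrderID = 9, 9, 9 ✓
Qty=120: rows 3, 10, 11, 12 → OrderID = 5, 5, 5, 5 ✓
The only Qty value with inconsistent OrderID is Qty=118.

118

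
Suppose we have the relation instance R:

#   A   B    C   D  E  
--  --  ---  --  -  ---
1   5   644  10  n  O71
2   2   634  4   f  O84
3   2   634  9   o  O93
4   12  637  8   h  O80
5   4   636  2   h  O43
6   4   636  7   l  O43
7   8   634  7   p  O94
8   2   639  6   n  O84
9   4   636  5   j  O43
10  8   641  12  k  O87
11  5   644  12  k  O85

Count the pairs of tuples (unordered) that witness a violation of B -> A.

2

B=644: all 2 rows agree on A — 0 pairs.
B=634: violating pairs (2,7), (3,7) — 2 pairs.
B=636: all 3 rows agree on A — 0 pairs.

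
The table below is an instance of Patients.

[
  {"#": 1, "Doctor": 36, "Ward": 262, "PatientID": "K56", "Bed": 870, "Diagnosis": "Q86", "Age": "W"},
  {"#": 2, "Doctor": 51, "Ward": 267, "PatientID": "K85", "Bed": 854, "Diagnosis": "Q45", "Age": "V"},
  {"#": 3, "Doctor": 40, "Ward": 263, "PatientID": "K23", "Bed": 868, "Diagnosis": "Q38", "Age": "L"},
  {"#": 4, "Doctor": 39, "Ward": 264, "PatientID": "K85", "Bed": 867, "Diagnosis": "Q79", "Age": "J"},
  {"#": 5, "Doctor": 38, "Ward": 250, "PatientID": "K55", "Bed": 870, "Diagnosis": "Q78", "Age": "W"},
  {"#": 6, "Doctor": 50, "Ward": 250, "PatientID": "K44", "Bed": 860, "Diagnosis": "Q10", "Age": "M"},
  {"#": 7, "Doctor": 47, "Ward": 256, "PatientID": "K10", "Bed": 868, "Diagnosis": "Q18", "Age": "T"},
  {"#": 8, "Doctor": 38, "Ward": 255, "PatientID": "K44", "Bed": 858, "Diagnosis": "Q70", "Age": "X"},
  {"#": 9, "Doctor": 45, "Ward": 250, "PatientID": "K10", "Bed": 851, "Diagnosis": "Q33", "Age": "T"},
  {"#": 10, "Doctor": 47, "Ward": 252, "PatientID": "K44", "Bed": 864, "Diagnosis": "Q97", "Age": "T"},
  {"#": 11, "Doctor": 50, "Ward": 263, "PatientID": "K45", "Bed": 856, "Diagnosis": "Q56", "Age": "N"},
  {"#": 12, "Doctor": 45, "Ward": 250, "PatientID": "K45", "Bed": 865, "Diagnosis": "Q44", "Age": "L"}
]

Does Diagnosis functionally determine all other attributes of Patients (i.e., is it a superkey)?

All 12 rows have distinct Diagnosis values, so Diagnosis → (all attributes) holds and Diagnosis is a superkey.

Yes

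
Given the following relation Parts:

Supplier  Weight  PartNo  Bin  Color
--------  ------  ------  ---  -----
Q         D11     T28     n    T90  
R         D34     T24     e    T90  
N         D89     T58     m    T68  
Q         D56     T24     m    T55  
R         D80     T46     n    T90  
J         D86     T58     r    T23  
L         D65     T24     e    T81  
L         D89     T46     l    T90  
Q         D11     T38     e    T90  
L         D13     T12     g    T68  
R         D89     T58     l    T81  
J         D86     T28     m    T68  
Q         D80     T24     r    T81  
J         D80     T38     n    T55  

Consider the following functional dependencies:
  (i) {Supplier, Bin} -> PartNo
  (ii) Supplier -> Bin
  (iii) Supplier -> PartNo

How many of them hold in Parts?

1

(i) {Supplier, Bin} -> PartNo: every LHS value maps to a single RHS value — holds.
(ii) Supplier -> Bin: Supplier=Q: 4 rows → Bin takes values {n, m, e, r} — violation; Supplier=R: 3 rows → Bin takes values {e, n, l} — violation; Supplier=J: 3 rows → Bin takes values {r, m, n} — violation; Supplier=L: 3 rows → Bin takes values {e, l, g} — violation — fails.
(iii) Supplier -> PartNo: Supplier=Q: 4 rows → PartNo takes values {T28, T24, T38} — violation; Supplier=R: 3 rows → PartNo takes values {T24, T46, T58} — violation; Supplier=J: 3 rows → PartNo takes values {T58, T28, T38} — violation; Supplier=L: 3 rows → PartNo takes values {T24, T46, T12} — violation — fails.
1 of the 3 dependencies holds.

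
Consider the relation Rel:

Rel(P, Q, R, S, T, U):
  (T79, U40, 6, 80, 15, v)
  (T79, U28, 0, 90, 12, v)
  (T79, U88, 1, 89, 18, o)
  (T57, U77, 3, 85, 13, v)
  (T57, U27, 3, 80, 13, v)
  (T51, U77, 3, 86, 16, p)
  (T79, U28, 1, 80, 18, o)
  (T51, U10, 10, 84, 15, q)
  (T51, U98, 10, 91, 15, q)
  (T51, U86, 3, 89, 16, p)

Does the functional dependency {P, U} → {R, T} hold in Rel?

(P=T79, U=v): 2 rows → {R,T} takes values {(6, 15), (0, 12)} — violation
(P=T79, U=o): 2 rows → {R,T} = (1, 18), (1, 18) ✓
(P=T57, U=v): 2 rows → {R,T} = (3, 13), (3, 13) ✓
(P=T51, U=p): 2 rows → {R,T} = (3, 16), (3, 16) ✓
(P=T51, U=q): 2 rows → {R,T} = (10, 15), (10, 15) ✓
Two rows agree on {P, U} but differ on {R, T}, so {P, U} → {R, T} does not hold.

No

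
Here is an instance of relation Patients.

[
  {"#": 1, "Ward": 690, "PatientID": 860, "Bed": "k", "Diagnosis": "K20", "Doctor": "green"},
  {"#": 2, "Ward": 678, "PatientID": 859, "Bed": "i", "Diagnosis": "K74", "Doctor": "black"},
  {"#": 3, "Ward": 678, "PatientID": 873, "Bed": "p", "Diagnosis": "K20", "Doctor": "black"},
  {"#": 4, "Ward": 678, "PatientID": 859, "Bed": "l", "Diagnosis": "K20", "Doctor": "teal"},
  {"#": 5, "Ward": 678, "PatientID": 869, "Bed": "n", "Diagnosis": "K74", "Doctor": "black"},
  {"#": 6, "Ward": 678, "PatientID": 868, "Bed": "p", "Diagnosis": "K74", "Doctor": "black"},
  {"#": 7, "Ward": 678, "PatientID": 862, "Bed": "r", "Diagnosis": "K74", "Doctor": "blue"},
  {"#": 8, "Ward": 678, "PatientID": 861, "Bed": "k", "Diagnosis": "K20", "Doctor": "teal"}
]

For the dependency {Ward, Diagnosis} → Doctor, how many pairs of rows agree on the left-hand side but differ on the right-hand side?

5

(Ward=678, Diagnosis=K74): violating pairs (2,7), (5,7), (6,7) — 3 pairs.
(Ward=678, Diagnosis=K20): violating pairs (3,4), (3,8) — 2 pairs.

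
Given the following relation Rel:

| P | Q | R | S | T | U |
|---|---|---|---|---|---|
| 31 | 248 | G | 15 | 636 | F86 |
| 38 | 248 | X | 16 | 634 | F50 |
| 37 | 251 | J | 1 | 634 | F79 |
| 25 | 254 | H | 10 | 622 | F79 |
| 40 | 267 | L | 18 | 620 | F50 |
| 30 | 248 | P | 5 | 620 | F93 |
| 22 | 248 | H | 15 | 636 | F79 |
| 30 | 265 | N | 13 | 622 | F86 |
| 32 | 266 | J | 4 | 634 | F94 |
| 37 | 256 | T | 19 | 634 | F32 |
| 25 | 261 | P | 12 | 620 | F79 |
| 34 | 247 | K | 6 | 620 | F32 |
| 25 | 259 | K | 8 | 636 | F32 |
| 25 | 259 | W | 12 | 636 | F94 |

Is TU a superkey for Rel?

All 14 rows have distinct TU values, so TU → (all attributes) holds and TU is a superkey.

Yes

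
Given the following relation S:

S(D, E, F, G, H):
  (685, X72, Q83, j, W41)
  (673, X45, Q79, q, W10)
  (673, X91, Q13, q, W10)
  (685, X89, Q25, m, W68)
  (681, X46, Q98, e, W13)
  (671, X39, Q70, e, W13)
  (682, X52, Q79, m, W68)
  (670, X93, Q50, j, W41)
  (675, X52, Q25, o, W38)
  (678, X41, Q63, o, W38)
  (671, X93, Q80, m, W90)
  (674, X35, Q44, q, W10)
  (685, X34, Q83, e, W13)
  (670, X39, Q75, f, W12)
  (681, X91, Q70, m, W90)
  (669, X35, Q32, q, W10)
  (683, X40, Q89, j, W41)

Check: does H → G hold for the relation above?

H=W41: 3 rows → G = j, j, j ✓
H=W10: 4 rows → G = q, q, q, q ✓
H=W68: 2 rows → G = m, m ✓
H=W13: 3 rows → G = e, e, e ✓
H=W38: 2 rows → G = o, o ✓
H=W90: 2 rows → G = m, m ✓
H=W12: 1 row → G = f ✓
Every H value is associated with a single G value, so H → G holds.

Yes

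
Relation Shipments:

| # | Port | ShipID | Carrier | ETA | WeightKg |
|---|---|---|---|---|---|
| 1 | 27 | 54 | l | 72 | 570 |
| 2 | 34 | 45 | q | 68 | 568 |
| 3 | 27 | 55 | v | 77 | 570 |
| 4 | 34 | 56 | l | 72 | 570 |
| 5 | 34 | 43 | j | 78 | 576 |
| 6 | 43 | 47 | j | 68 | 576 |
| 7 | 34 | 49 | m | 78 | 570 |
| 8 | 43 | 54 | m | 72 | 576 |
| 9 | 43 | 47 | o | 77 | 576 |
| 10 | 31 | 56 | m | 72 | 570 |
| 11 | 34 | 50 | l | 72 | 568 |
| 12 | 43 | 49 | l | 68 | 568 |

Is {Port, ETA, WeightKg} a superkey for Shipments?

Yes

All 12 rows have distinct {Port, ETA, WeightKg} values, so {Port, ETA, WeightKg} → (all attributes) holds and {Port, ETA, WeightKg} is a superkey.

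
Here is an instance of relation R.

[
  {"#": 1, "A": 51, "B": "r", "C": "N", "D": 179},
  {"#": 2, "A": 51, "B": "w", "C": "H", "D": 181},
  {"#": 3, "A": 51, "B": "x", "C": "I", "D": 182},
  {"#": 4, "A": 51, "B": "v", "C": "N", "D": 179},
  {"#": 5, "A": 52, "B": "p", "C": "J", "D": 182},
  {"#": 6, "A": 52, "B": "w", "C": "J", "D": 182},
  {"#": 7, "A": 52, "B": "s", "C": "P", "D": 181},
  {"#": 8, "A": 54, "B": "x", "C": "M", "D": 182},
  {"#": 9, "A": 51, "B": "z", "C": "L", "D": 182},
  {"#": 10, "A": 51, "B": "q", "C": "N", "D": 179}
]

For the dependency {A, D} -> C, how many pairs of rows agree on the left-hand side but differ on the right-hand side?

(A=51, D=179): all 3 rows agree on C — 0 pairs.
(A=51, D=182): violating pairs (3,9) — 1 pair.
(A=52, D=182): all 2 rows agree on C — 0 pairs.

1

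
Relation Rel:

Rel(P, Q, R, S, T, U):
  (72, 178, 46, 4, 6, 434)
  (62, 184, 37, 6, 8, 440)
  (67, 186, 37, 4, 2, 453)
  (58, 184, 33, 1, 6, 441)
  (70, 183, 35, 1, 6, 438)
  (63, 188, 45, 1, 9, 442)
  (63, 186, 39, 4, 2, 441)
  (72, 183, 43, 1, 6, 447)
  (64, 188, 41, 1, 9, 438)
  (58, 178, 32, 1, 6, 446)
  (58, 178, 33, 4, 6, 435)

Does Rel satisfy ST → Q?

(S=4, T=6): 2 rows → Q = 178, 178 ✓
(S=6, T=8): 1 row → Q = 184 ✓
(S=4, T=2): 2 rows → Q = 186, 186 ✓
(S=1, T=6): 4 rows → Q takes values {184, 183, 178} — violation
(S=1, T=9): 2 rows → Q = 188, 188 ✓
Two rows agree on ST but differ on Q, so ST → Q does not hold.

No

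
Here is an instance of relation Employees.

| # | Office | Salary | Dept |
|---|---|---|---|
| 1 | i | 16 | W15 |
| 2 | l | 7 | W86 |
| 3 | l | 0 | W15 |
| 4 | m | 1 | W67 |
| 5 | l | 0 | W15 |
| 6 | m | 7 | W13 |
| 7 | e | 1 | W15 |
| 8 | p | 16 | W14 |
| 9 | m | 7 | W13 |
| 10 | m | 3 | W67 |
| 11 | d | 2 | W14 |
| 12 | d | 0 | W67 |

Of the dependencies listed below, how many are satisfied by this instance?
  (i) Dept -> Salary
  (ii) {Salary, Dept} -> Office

(i) Dept -> Salary: Dept=W15: rows 1, 3, 5, 7 → Salary takes values {16, 0, 1} — violation; Dept=W67: rows 4, 10, 12 → Salary takes values {1, 3, 0} — violation; Dept=W14: rows 8, 11 → Salary takes values {16, 2} — violation — fails.
(ii) {Salary, Dept} -> Office: every LHS value maps to a single RHS value — holds.
1 of the 2 dependencies holds.

1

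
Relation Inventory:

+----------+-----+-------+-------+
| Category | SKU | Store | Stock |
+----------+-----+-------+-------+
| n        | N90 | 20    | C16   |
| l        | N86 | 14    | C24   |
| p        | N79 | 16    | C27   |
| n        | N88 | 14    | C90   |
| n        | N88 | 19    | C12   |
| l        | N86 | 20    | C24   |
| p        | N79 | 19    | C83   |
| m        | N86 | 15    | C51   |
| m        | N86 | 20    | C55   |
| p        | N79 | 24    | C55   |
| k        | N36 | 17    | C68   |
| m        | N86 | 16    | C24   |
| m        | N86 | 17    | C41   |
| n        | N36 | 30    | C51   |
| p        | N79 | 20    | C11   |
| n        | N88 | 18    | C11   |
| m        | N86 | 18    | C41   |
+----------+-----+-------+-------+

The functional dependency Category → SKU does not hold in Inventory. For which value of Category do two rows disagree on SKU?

n

Category=n: 5 rows → SKU takes values {N90, N88, N36} — violation
Category=l: 2 rows → SKU = N86, N86 ✓
Category=p: 4 rows → SKU = N79, N79, N79, N79 ✓
Category=m: 5 rows → SKU = N86, N86, N86, N86, N86 ✓
Category=k: 1 row → SKU = N36 ✓
The only Category value with inconsistent SKU is Category=n.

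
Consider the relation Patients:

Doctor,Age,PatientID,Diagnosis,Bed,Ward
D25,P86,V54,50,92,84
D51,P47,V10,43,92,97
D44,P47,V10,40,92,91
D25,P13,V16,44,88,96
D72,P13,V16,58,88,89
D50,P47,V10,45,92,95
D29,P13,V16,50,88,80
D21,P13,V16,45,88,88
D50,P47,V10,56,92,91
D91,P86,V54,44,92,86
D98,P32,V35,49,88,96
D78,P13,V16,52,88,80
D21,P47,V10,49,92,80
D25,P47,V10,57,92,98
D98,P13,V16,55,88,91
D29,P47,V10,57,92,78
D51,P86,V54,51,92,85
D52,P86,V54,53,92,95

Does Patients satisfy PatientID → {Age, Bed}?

Yes

PatientID=V54: 4 rows → {Age,Bed} = (P86, 92), (P86, 92), (P86, 92), (P86, 92) ✓
PatientID=V10: 7 rows → {Age,Bed} = (P47, 92), (P47, 92), (P47, 92), (P47, 92), (P47, 92), (P47, 92), (P47, 92) ✓
PatientID=V16: 6 rows → {Age,Bed} = (P13, 88), (P13, 88), (P13, 88), (P13, 88), (P13, 88), (P13, 88) ✓
PatientID=V35: 1 row → {Age,Bed} = (P32, 88) ✓
Every PatientID value is associated with a single {Age, Bed} value, so PatientID → {Age, Bed} holds.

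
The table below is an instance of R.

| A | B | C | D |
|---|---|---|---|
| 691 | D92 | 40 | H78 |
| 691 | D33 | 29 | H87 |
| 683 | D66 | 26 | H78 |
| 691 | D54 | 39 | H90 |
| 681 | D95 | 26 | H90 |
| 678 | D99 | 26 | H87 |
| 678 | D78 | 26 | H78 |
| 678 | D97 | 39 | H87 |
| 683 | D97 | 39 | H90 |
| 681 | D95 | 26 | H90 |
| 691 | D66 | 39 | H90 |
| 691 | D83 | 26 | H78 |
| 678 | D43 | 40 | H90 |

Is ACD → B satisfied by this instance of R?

(A=691, C=40, D=H78): 1 row → B = D92 ✓
(A=691, C=29, D=H87): 1 row → B = D33 ✓
(A=683, C=26, D=H78): 1 row → B = D66 ✓
(A=691, C=39, D=H90): 2 rows → B takes values {D54, D66} — violation
(A=681, C=26, D=H90): 2 rows → B = D95, D95 ✓
(A=678, C=26, D=H87): 1 row → B = D99 ✓
(A=678, C=26, D=H78): 1 row → B = D78 ✓
(A=678, C=39, D=H87): 1 row → B = D97 ✓
(A=683, C=39, D=H90): 1 row → B = D97 ✓
(A=691, C=26, D=H78): 1 row → B = D83 ✓
(A=678, C=40, D=H90): 1 row → B = D43 ✓
Two rows agree on ACD but differ on B, so ACD → B does not hold.

No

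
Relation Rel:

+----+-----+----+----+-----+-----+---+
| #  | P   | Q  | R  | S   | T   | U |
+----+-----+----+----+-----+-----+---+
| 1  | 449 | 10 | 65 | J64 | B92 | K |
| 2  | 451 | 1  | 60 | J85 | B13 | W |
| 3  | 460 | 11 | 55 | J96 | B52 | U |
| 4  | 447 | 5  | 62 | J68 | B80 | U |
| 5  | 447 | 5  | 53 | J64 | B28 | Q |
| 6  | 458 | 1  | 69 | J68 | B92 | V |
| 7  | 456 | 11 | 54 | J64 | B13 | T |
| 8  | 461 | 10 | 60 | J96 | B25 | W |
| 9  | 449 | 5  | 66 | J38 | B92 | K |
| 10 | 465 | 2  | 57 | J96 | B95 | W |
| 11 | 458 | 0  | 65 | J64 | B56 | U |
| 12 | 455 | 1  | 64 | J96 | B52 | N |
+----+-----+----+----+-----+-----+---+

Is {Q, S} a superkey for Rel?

Yes

All 12 rows have distinct {Q, S} values, so {Q, S} → (all attributes) holds and {Q, S} is a superkey.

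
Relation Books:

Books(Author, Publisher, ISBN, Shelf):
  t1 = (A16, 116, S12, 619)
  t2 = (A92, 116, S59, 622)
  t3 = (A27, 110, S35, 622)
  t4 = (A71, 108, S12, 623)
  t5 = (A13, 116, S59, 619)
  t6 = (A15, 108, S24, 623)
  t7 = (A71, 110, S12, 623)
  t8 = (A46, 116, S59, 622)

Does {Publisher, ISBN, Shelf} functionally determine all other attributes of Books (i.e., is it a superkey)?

Rows 2 and 8 have the same {Publisher, ISBN, Shelf} value (Publisher=116, ISBN=S59, Shelf=622) but are distinct tuples, so {Publisher, ISBN, Shelf} does not determine every attribute — not a superkey.

No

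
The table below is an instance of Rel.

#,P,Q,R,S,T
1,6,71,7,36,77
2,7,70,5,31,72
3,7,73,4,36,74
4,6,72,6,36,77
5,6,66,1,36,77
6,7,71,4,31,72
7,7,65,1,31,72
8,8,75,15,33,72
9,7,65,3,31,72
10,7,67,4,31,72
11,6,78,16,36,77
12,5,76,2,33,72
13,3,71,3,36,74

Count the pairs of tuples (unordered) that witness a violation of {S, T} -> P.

(S=36, T=77): all 4 rows agree on P — 0 pairs.
(S=31, T=72): all 5 rows agree on P — 0 pairs.
(S=36, T=74): violating pairs (3,13) — 1 pair.
(S=33, T=72): violating pairs (8,12) — 1 pair.

2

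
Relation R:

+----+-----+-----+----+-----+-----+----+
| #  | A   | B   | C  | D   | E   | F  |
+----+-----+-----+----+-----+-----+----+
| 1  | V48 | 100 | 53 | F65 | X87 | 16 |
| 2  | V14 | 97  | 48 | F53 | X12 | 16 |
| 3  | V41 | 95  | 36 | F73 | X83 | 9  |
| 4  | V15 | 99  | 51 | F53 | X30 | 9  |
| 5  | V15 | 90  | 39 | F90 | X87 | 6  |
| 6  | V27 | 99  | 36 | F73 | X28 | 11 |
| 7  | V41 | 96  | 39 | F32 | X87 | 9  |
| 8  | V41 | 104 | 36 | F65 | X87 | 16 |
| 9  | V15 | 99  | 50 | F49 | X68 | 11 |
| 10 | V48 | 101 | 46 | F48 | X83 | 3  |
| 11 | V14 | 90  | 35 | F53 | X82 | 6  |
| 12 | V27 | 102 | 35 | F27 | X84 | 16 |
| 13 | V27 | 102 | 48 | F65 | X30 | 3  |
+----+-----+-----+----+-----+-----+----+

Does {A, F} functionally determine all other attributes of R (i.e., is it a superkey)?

No

Rows 3 and 7 have the same {A, F} value (A=V41, F=9) but are distinct tuples, so {A, F} does not determine every attribute — not a superkey.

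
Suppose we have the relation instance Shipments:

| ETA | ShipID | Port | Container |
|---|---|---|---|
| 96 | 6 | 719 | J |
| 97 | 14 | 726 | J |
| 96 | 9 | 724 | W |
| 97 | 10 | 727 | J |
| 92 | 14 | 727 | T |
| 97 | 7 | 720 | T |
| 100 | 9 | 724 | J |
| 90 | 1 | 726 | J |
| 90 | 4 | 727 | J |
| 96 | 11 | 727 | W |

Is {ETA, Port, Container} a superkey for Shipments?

Yes

All 10 rows have distinct {ETA, Port, Container} values, so {ETA, Port, Container} → (all attributes) holds and {ETA, Port, Container} is a superkey.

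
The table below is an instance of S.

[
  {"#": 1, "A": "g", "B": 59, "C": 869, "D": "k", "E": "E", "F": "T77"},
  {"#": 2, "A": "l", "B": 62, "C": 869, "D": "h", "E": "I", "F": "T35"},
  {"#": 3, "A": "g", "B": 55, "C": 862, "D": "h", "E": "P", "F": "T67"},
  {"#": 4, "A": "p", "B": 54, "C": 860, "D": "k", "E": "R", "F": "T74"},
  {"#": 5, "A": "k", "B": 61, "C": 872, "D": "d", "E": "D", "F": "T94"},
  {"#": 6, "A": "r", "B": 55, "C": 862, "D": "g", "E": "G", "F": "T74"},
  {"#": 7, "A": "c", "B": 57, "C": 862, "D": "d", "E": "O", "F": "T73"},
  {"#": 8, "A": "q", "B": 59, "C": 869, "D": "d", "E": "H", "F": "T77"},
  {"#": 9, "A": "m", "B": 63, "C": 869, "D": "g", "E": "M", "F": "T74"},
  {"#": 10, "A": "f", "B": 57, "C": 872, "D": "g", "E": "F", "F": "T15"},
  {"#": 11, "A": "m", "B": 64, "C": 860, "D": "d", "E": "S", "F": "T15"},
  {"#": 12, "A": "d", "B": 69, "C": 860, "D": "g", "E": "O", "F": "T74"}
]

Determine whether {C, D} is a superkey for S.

Yes

All 12 rows have distinct {C, D} values, so {C, D} → (all attributes) holds and {C, D} is a superkey.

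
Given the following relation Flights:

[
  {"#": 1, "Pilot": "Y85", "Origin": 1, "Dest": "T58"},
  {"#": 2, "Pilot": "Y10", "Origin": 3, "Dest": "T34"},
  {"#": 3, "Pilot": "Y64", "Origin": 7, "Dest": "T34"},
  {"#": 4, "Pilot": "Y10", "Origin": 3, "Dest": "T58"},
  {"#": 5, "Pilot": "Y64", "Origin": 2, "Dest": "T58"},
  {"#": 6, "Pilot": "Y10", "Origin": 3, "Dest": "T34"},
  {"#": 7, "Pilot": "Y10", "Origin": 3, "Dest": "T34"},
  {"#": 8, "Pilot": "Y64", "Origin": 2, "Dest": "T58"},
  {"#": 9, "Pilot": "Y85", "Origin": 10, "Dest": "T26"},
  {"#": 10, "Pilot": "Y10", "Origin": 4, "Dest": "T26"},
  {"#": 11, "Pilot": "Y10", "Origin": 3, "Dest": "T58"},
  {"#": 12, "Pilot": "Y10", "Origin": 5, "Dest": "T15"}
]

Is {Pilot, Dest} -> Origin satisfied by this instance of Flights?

(Pilot=Y85, Dest=T58): row 1 → Origin = 1 ✓
(Pilot=Y10, Dest=T34): rows 2, 6, 7 → Origin = 3, 3, 3 ✓
(Pilot=Y64, Dest=T34): row 3 → Origin = 7 ✓
(Pilot=Y10, Dest=T58): rows 4, 11 → Origin = 3, 3 ✓
(Pilot=Y64, Dest=T58): rows 5, 8 → Origin = 2, 2 ✓
(Pilot=Y85, Dest=T26): row 9 → Origin = 10 ✓
(Pilot=Y10, Dest=T26): row 10 → Origin = 4 ✓
(Pilot=Y10, Dest=T15): row 12 → Origin = 5 ✓
Every {Pilot, Dest} value is associated with a single Origin value, so {Pilot, Dest} -> Origin holds.

Yes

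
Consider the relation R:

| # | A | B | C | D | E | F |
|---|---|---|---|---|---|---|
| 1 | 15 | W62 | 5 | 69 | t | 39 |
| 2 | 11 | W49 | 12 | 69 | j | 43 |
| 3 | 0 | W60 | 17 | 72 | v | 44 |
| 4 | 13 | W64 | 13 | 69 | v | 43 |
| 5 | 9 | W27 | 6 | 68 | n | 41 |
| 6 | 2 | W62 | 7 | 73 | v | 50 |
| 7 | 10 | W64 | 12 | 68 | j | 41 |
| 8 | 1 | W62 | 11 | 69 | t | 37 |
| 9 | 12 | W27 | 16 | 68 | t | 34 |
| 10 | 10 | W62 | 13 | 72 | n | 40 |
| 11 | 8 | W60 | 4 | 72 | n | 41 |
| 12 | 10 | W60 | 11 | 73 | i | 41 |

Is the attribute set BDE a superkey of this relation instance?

Rows 1 and 8 have the same BDE value (B=W62, D=69, E=t) but are distinct tuples, so BDE does not determine every attribute — not a superkey.

No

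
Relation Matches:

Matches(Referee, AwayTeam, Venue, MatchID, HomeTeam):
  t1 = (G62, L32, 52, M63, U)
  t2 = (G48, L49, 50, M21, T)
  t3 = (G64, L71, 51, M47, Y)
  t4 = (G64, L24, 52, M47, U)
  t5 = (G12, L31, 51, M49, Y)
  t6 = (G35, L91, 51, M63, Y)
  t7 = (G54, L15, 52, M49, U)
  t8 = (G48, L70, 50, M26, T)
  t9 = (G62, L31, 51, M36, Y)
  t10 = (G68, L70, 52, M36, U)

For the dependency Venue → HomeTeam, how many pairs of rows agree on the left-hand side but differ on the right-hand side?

0

Venue=52: all 4 rows agree on HomeTeam — 0 pairs.
Venue=50: all 2 rows agree on HomeTeam — 0 pairs.
Venue=51: all 4 rows agree on HomeTeam — 0 pairs.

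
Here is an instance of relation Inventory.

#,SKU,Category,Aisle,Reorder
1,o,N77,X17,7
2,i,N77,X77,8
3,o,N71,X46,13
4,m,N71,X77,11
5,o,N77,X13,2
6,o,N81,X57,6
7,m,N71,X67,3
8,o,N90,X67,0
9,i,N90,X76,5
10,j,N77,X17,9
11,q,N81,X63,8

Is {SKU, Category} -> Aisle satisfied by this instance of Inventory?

(SKU=o, Category=N77): rows 1, 5 → Aisle takes values {X17, X13} — violation
(SKU=i, Category=N77): row 2 → Aisle = X77 ✓
(SKU=o, Category=N71): row 3 → Aisle = X46 ✓
(SKU=m, Category=N71): rows 4, 7 → Aisle takes values {X77, X67} — violation
(SKU=o, Category=N81): row 6 → Aisle = X57 ✓
(SKU=o, Category=N90): row 8 → Aisle = X67 ✓
(SKU=i, Category=N90): row 9 → Aisle = X76 ✓
(SKU=j, Category=N77): row 10 → Aisle = X17 ✓
(SKU=q, Category=N81): row 11 → Aisle = X63 ✓
Two rows agree on {SKU, Category} but differ on Aisle, so {SKU, Category} -> Aisle does not hold.

No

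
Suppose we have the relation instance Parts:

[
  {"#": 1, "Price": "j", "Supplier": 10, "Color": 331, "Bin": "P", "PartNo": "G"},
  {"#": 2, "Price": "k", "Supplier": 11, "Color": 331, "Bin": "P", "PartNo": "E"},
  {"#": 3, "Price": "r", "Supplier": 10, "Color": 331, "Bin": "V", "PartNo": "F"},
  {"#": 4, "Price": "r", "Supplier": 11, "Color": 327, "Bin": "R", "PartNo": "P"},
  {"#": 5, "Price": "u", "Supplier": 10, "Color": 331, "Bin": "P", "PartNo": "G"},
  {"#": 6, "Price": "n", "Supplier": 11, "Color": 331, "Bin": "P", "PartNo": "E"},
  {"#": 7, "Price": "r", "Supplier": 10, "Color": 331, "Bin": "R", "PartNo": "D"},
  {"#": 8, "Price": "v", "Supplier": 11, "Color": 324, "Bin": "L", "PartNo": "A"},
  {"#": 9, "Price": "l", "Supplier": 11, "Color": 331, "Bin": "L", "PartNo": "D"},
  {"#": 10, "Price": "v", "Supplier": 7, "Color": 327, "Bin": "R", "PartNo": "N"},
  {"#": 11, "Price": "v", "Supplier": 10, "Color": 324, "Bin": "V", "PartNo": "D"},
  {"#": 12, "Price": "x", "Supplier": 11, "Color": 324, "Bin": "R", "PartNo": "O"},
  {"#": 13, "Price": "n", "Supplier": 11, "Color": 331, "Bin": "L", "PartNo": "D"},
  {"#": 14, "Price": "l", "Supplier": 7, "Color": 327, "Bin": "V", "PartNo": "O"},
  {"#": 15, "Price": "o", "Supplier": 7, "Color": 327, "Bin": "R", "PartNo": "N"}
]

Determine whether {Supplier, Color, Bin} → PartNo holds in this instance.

Yes

(Supplier=10, Color=331, Bin=P): rows 1, 5 → PartNo = G, G ✓
(Supplier=11, Color=331, Bin=P): rows 2, 6 → PartNo = E, E ✓
(Supplier=10, Color=331, Bin=V): row 3 → PartNo = F ✓
(Supplier=11, Color=327, Bin=R): row 4 → PartNo = P ✓
(Supplier=10, Color=331, Bin=R): row 7 → PartNo = D ✓
(Supplier=11, Color=324, Bin=L): row 8 → PartNo = A ✓
(Supplier=11, Color=331, Bin=L): rows 9, 13 → PartNo = D, D ✓
(Supplier=7, Color=327, Bin=R): rows 10, 15 → PartNo = N, N ✓
(Supplier=10, Color=324, Bin=V): row 11 → PartNo = D ✓
(Supplier=11, Color=324, Bin=R): row 12 → PartNo = O ✓
(Supplier=7, Color=327, Bin=V): row 14 → PartNo = O ✓
Every {Supplier, Color, Bin} value is associated with a single PartNo value, so {Supplier, Color, Bin} → PartNo holds.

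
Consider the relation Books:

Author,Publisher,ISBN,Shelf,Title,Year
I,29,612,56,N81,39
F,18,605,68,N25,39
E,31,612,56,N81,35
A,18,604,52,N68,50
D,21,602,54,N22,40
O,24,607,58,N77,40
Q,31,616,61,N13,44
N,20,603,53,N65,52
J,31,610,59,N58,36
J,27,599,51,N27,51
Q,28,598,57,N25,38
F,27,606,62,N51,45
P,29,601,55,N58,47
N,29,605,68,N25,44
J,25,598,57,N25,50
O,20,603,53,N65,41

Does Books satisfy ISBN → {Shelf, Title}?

ISBN=612: 2 rows → {Shelf,Title} = (56, N81), (56, N81) ✓
ISBN=605: 2 rows → {Shelf,Title} = (68, N25), (68, N25) ✓
ISBN=604: 1 row → {Shelf,Title} = (52, N68) ✓
ISBN=602: 1 row → {Shelf,Title} = (54, N22) ✓
ISBN=607: 1 row → {Shelf,Title} = (58, N77) ✓
ISBN=616: 1 row → {Shelf,Title} = (61, N13) ✓
ISBN=603: 2 rows → {Shelf,Title} = (53, N65), (53, N65) ✓
ISBN=610: 1 row → {Shelf,Title} = (59, N58) ✓
ISBN=599: 1 row → {Shelf,Title} = (51, N27) ✓
ISBN=598: 2 rows → {Shelf,Title} = (57, N25), (57, N25) ✓
ISBN=606: 1 row → {Shelf,Title} = (62, N51) ✓
ISBN=601: 1 row → {Shelf,Title} = (55, N58) ✓
Every ISBN value is associated with a single {Shelf, Title} value, so ISBN → {Shelf, Title} holds.

Yes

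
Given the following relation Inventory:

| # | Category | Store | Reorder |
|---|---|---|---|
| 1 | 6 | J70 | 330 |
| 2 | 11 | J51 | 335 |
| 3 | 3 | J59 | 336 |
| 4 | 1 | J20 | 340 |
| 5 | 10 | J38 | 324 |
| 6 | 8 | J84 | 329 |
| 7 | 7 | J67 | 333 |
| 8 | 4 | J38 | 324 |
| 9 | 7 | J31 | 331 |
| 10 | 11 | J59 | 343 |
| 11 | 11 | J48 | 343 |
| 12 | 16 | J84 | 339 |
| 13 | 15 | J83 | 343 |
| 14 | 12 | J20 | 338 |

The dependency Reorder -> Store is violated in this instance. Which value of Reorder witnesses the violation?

Reorder=330: row 1 → Store = J70 ✓
Reorder=335: row 2 → Store = J51 ✓
Reorder=336: row 3 → Store = J59 ✓
Reorder=340: row 4 → Store = J20 ✓
Reorder=324: rows 5, 8 → Store = J38, J38 ✓
Reorder=329: row 6 → Store = J84 ✓
Reorder=333: row 7 → Store = J67 ✓
Reorder=331: row 9 → Store = J31 ✓
Reorder=343: rows 10, 11, 13 → Store takes values {J59, J48, J83} — violation
Reorder=339: row 12 → Store = J84 ✓
Reorder=338: row 14 → Store = J20 ✓
The only Reorder value with inconsistent Store is Reorder=343.

343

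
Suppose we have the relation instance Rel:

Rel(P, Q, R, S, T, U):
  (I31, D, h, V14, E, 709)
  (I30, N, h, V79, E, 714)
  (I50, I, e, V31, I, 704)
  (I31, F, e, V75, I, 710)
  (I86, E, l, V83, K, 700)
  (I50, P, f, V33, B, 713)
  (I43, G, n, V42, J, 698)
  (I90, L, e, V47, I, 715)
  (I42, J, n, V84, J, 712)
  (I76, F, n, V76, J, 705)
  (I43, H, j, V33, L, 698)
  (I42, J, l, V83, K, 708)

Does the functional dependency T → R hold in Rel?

Yes

T=E: 2 rows → R = h, h ✓
T=I: 3 rows → R = e, e, e ✓
T=K: 2 rows → R = l, l ✓
T=B: 1 row → R = f ✓
T=J: 3 rows → R = n, n, n ✓
T=L: 1 row → R = j ✓
Every T value is associated with a single R value, so T → R holds.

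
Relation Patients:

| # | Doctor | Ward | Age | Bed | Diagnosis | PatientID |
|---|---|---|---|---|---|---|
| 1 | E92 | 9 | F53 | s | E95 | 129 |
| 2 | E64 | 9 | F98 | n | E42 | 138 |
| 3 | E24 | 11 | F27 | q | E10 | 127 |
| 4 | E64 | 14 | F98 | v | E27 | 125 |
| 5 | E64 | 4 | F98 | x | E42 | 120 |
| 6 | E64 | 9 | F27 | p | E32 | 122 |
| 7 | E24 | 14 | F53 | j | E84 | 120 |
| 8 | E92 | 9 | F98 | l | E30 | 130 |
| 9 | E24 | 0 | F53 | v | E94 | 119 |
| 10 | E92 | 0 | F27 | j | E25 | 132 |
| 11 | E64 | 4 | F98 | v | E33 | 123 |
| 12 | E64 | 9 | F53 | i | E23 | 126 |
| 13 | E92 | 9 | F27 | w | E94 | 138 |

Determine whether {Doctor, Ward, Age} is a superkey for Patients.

No

Rows 5 and 11 have the same {Doctor, Ward, Age} value (Doctor=E64, Ward=4, Age=F98) but are distinct tuples, so {Doctor, Ward, Age} does not determine every attribute — not a superkey.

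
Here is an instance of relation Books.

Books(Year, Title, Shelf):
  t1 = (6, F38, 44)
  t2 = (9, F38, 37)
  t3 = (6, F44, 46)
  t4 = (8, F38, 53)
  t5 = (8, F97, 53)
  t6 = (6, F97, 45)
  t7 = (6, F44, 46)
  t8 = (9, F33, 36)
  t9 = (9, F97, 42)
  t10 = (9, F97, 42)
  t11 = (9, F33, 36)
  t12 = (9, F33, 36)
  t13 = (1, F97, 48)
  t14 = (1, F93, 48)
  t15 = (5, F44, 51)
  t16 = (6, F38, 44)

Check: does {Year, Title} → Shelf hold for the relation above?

Yes

(Year=6, Title=F38): rows 1, 16 → Shelf = 44, 44 ✓
(Year=9, Title=F38): row 2 → Shelf = 37 ✓
(Year=6, Title=F44): rows 3, 7 → Shelf = 46, 46 ✓
(Year=8, Title=F38): row 4 → Shelf = 53 ✓
(Year=8, Title=F97): row 5 → Shelf = 53 ✓
(Year=6, Title=F97): row 6 → Shelf = 45 ✓
(Year=9, Title=F33): rows 8, 11, 12 → Shelf = 36, 36, 36 ✓
(Year=9, Title=F97): rows 9, 10 → Shelf = 42, 42 ✓
(Year=1, Title=F97): row 13 → Shelf = 48 ✓
(Year=1, Title=F93): row 14 → Shelf = 48 ✓
(Year=5, Title=F44): row 15 → Shelf = 51 ✓
Every {Year, Title} value is associated with a single Shelf value, so {Year, Title} → Shelf holds.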